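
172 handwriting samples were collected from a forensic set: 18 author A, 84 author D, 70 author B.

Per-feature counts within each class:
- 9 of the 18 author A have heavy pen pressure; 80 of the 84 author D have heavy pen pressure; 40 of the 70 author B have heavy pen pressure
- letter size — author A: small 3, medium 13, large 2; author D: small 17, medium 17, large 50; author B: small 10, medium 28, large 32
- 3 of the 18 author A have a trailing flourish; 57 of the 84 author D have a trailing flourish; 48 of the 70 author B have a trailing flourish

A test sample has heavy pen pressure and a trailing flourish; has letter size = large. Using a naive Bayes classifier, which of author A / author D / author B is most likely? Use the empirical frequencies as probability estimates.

author D

author A: (18/172) × (9/18) × (2/18) × (3/18) ≈ 0.000968992
author D: (84/172) × (80/84) × (50/84) × (57/84) ≈ 0.187866
author B: (70/172) × (40/70) × (32/70) × (48/70) ≈ 0.0728999
Highest score → author D.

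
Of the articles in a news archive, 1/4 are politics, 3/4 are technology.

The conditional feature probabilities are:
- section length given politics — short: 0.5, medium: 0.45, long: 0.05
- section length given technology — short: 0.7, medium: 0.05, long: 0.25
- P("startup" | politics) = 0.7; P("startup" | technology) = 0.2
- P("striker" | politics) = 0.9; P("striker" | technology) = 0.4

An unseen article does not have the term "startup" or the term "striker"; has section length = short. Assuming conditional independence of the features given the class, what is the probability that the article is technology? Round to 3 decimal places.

0.985

politics: 0.25 × 0.5 × (1−0.7) × (1−0.9) = 0.00375
technology: 0.75 × 0.7 × (1−0.2) × (1−0.4) = 0.252
P(technology | x) = 0.252 / 0.25575 ≈ 0.985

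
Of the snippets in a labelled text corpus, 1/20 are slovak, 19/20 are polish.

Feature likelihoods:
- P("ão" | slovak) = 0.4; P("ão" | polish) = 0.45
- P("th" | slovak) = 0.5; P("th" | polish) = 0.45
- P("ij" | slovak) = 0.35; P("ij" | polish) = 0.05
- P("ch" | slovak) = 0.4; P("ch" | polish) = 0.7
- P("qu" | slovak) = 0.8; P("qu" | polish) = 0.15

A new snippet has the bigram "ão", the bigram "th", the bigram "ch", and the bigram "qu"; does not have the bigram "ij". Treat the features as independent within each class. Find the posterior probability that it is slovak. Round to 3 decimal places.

0.098

slovak: 0.05 × 0.4 × 0.5 × (1−0.35) × 0.4 × 0.8 = 0.00208
polish: 0.95 × 0.45 × 0.45 × (1−0.05) × 0.7 × 0.15 = 0.01918940625
P(slovak | x) = 0.00208 / 0.02126940625 ≈ 0.098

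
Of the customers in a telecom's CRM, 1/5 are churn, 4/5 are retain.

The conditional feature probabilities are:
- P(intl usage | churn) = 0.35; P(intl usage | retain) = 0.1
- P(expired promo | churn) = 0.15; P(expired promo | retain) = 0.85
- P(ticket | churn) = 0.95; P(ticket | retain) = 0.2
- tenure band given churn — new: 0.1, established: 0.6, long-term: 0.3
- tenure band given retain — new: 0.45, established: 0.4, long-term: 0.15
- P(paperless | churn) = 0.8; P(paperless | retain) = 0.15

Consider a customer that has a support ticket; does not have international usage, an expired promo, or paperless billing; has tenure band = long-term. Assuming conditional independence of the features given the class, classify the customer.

churn

churn: 0.2 × (1−0.35) × (1−0.15) × 0.95 × 0.3 × (1−0.8) = 0.0062985
retain: 0.8 × (1−0.1) × (1−0.85) × 0.2 × 0.15 × (1−0.15) = 0.002754
Highest score → churn.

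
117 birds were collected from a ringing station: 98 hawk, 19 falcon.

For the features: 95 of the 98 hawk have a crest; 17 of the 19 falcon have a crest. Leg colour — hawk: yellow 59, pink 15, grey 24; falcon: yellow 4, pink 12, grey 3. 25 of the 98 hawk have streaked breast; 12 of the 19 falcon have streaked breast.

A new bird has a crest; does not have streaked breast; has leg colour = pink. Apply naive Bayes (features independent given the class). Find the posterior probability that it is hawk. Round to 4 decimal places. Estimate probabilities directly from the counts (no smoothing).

hawk: (98/117) × (95/98) × (15/98) × (73/98) ≈ 0.0925763
falcon: (19/117) × (17/19) × (12/19) × (7/19) ≈ 0.0338092
P(hawk | x) = 0.0925763 / 0.1263855 ≈ 0.7325

0.7325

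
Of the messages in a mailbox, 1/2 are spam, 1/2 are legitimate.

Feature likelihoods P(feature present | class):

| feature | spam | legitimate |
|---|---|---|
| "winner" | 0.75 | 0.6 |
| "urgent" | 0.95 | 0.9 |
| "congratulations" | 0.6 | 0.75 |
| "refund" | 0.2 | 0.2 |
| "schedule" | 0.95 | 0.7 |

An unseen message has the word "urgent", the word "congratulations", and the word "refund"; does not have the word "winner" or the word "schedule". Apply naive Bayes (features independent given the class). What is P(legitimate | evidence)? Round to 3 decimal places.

0.919

spam: 0.5 × (1−0.75) × 0.95 × 0.6 × 0.2 × (1−0.95) = 0.0007125
legitimate: 0.5 × (1−0.6) × 0.9 × 0.75 × 0.2 × (1−0.7) = 0.0081
P(legitimate | x) = 0.0081 / 0.0088125 ≈ 0.919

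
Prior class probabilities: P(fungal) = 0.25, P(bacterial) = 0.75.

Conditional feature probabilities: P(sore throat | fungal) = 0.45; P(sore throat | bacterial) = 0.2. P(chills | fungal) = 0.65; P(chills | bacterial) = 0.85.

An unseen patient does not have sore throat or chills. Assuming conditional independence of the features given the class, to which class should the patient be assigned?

bacterial

fungal: 0.25 × (1−0.45) × (1−0.65) = 0.048125
bacterial: 0.75 × (1−0.2) × (1−0.85) = 0.09
Highest score → bacterial.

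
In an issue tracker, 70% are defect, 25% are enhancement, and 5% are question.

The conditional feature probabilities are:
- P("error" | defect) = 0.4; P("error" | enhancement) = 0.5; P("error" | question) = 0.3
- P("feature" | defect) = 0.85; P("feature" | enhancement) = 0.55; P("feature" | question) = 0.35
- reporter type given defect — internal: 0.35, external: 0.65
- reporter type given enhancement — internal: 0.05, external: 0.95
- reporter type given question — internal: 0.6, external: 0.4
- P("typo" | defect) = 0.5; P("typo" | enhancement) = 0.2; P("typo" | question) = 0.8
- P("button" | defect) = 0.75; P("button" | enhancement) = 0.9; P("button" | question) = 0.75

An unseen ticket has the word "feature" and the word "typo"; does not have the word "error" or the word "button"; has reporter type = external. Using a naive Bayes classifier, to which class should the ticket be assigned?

defect: 0.7 × (1−0.4) × 0.85 × 0.65 × 0.5 × (1−0.75) = 0.02900625
enhancement: 0.25 × (1−0.5) × 0.55 × 0.95 × 0.2 × (1−0.9) = 0.00130625
question: 0.05 × (1−0.3) × 0.35 × 0.4 × 0.8 × (1−0.75) = 0.00098
Highest score → defect.

defect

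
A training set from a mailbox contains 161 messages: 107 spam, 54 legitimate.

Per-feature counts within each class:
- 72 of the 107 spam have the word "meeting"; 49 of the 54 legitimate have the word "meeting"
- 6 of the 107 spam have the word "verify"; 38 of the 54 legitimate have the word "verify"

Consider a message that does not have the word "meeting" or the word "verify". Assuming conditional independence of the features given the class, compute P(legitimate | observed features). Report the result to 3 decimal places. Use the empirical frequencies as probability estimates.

0.043

spam: (107/161) × (35/107) × (101/107) ≈ 0.205201
legitimate: (54/161) × (5/54) × (16/54) ≈ 0.00920175
P(legitimate | x) = 0.00920175 / 0.21440275 ≈ 0.043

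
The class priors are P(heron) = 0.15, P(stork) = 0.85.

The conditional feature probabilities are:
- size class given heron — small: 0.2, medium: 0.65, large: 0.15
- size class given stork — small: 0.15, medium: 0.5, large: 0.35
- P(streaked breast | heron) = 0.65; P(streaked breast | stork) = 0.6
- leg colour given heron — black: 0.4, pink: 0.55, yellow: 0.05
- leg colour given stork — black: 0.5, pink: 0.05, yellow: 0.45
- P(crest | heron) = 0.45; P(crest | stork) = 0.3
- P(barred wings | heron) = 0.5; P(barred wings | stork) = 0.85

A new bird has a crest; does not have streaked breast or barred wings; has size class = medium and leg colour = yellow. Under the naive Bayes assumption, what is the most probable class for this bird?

heron: 0.15 × 0.65 × (1−0.65) × 0.05 × 0.45 × (1−0.5) = 0.00038390625
stork: 0.85 × 0.5 × (1−0.6) × 0.45 × 0.3 × (1−0.85) = 0.0034425
Highest score → stork.

stork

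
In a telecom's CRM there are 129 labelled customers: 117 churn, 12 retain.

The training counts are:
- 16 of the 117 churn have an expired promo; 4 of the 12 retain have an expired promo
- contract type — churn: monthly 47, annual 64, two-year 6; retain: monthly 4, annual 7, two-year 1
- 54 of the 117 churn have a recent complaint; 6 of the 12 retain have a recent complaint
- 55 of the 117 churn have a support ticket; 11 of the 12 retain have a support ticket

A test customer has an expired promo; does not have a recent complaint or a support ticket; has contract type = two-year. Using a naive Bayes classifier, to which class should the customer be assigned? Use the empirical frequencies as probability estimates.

churn: (117/129) × (16/117) × (6/117) × (63/117) × (62/117) ≈ 0.00181491
retain: (12/129) × (4/12) × (1/12) × (6/12) × (1/12) ≈ 0.000107666
Highest score → churn.

churn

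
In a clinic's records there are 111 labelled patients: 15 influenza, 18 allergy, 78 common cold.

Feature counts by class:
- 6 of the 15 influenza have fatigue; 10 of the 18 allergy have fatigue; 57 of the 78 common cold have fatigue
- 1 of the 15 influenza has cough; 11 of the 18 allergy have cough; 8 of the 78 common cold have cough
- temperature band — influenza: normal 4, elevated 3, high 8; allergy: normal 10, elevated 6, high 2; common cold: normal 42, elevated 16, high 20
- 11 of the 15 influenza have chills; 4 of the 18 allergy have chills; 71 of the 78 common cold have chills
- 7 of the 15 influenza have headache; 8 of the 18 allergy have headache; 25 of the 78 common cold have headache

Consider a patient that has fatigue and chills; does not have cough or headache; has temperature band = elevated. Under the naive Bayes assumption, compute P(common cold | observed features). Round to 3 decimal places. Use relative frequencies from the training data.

0.916

influenza: (15/111) × (6/15) × (14/15) × (3/15) × (11/15) × (8/15) ≈ 0.00394635
allergy: (18/111) × (10/18) × (7/18) × (6/18) × (4/18) × (10/18) ≈ 0.00144177
common cold: (78/111) × (57/78) × (70/78) × (16/78) × (71/78) × (53/78) ≈ 0.058469
P(common cold | x) = 0.058469 / 0.06385712 ≈ 0.916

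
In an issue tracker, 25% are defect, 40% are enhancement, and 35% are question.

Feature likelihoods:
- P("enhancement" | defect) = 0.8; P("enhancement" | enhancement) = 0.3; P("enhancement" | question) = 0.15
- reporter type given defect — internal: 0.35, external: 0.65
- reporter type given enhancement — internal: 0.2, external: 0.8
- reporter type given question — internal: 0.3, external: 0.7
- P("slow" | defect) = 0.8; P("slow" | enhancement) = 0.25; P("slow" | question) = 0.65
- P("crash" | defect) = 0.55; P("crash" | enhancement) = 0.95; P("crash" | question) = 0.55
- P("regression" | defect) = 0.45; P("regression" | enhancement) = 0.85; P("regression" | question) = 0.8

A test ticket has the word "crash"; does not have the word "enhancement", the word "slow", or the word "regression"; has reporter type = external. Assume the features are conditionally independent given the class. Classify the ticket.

enhancement

defect: 0.25 × (1−0.8) × 0.65 × (1−0.8) × 0.55 × (1−0.45) = 0.00196625
enhancement: 0.4 × (1−0.3) × 0.8 × (1−0.25) × 0.95 × (1−0.85) = 0.02394
question: 0.35 × (1−0.15) × 0.7 × (1−0.65) × 0.55 × (1−0.8) = 0.008017625
Highest score → enhancement.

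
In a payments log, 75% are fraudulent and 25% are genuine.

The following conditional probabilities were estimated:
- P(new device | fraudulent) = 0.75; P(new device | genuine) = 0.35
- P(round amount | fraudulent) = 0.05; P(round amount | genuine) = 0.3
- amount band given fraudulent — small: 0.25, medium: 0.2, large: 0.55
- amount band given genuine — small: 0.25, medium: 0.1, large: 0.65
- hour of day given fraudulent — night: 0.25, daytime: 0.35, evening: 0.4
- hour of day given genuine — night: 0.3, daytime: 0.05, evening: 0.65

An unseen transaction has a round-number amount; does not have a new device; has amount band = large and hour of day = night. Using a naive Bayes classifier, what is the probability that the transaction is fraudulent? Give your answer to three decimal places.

0.119

fraudulent: 0.75 × (1−0.75) × 0.05 × 0.55 × 0.25 = 0.0012890625
genuine: 0.25 × (1−0.35) × 0.3 × 0.65 × 0.3 = 0.00950625
P(fraudulent | x) = 0.0012890625 / 0.0107953125 ≈ 0.119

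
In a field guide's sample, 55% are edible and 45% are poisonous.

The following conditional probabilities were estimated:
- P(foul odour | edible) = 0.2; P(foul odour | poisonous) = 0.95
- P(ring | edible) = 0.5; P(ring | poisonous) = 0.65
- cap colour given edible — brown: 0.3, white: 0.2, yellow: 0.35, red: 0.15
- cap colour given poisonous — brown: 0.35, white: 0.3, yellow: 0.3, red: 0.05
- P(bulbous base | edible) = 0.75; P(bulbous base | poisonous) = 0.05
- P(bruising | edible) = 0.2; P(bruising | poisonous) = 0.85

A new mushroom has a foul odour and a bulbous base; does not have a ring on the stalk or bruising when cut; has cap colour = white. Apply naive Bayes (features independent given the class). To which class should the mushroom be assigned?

edible

edible: 0.55 × 0.2 × (1−0.5) × 0.2 × 0.75 × (1−0.2) = 0.0066
poisonous: 0.45 × 0.95 × (1−0.65) × 0.3 × 0.05 × (1−0.85) = 0.00033665625
Highest score → edible.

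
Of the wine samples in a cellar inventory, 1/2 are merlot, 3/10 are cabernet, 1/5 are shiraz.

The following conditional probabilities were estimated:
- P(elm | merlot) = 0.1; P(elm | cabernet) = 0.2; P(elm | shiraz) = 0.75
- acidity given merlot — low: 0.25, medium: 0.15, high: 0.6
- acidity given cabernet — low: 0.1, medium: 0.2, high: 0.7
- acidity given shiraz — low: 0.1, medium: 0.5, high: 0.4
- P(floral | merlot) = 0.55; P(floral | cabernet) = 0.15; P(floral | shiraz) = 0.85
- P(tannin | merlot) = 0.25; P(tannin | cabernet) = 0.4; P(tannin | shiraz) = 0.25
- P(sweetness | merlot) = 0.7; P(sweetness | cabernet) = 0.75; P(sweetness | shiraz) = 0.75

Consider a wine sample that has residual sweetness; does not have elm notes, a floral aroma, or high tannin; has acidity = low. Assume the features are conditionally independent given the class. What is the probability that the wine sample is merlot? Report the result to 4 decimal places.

0.7346

merlot: 0.5 × (1−0.1) × 0.25 × (1−0.55) × (1−0.25) × 0.7 = 0.026578125
cabernet: 0.3 × (1−0.2) × 0.1 × (1−0.15) × (1−0.4) × 0.75 = 0.00918
shiraz: 0.2 × (1−0.75) × 0.1 × (1−0.85) × (1−0.25) × 0.75 = 0.000421875
P(merlot | x) = 0.026578125 / 0.03618 ≈ 0.7346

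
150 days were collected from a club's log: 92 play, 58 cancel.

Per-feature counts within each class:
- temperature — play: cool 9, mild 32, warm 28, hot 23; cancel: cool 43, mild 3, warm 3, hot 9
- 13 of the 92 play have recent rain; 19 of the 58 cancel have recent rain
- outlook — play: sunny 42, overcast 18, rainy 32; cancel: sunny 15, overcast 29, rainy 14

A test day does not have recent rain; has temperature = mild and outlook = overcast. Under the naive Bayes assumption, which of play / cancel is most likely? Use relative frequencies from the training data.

play

play: (92/150) × (32/92) × (79/92) × (18/92) ≈ 0.0358412
cancel: (58/150) × (3/58) × (39/58) × (29/58) ≈ 0.00672414
Highest score → play.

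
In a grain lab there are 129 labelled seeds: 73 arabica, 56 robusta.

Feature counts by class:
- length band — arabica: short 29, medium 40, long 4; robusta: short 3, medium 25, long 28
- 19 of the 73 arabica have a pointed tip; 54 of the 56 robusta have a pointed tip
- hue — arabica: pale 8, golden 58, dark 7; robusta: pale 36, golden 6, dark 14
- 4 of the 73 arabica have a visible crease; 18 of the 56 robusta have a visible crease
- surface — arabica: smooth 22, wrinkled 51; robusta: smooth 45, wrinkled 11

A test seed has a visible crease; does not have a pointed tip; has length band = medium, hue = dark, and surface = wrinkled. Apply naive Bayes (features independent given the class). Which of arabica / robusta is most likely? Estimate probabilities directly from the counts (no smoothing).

arabica: (73/129) × (40/73) × (54/73) × (7/73) × (4/73) × (51/73) ≈ 0.000841978
robusta: (56/129) × (25/56) × (2/56) × (14/56) × (18/56) × (11/56) ≈ 0.00010925
Highest score → arabica.

arabica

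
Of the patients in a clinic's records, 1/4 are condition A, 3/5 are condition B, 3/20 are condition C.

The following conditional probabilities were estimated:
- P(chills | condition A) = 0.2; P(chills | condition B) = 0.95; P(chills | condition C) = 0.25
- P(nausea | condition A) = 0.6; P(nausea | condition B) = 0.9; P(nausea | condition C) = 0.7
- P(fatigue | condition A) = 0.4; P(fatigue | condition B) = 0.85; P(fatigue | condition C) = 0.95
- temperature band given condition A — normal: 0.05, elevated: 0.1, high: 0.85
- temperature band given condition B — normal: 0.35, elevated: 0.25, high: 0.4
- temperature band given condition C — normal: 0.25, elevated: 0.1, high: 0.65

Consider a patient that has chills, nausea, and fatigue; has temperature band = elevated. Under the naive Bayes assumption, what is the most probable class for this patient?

condition A: 0.25 × 0.2 × 0.6 × 0.4 × 0.1 = 0.0012
condition B: 0.6 × 0.95 × 0.9 × 0.85 × 0.25 = 0.1090125
condition C: 0.15 × 0.25 × 0.7 × 0.95 × 0.1 = 0.00249375
Highest score → condition B.

condition B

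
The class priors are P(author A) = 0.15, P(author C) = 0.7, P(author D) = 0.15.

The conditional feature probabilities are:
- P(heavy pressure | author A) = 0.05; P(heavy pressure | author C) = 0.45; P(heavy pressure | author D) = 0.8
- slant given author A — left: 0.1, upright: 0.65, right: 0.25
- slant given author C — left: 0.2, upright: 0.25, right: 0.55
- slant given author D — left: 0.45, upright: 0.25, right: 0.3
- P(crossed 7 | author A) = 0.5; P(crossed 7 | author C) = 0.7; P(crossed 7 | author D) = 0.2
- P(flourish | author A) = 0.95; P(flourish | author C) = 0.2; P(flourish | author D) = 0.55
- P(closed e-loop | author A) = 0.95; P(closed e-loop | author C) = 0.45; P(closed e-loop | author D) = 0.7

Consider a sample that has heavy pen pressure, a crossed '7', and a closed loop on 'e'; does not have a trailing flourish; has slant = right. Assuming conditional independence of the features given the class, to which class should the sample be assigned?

author C

author A: 0.15 × 0.05 × 0.25 × 0.5 × (1−0.95) × 0.95 = 0.00004453125
author C: 0.7 × 0.45 × 0.55 × 0.7 × (1−0.2) × 0.45 = 0.043659
author D: 0.15 × 0.8 × 0.3 × 0.2 × (1−0.55) × 0.7 = 0.002268
Highest score → author C.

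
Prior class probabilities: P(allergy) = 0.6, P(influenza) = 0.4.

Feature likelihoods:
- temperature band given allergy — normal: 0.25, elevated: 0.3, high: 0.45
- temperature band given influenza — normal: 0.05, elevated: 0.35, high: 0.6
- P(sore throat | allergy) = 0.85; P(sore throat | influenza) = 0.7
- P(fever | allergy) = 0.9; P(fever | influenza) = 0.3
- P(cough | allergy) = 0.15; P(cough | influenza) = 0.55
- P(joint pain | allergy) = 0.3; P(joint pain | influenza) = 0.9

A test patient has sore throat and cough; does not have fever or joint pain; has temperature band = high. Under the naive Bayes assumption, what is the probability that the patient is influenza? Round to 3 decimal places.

allergy: 0.6 × 0.45 × 0.85 × (1−0.9) × 0.15 × (1−0.3) = 0.00240975
influenza: 0.4 × 0.6 × 0.7 × (1−0.3) × 0.55 × (1−0.9) = 0.006468
P(influenza | x) = 0.006468 / 0.00887775 ≈ 0.729

0.729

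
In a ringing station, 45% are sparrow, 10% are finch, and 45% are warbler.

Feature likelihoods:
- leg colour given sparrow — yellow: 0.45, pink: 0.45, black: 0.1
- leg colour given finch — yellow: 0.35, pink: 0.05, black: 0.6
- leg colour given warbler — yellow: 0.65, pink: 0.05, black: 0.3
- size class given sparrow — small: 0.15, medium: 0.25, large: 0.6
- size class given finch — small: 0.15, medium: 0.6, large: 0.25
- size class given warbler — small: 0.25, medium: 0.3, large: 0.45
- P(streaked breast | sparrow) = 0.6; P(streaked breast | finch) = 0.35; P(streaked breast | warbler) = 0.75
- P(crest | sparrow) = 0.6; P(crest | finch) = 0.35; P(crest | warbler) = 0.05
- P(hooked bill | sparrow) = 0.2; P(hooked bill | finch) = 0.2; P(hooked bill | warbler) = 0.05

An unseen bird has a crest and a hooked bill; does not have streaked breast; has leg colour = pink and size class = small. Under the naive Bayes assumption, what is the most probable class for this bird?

sparrow: 0.45 × 0.45 × 0.15 × (1−0.6) × 0.6 × 0.2 = 0.001458
finch: 0.1 × 0.05 × 0.15 × (1−0.35) × 0.35 × 0.2 = 0.000034125
warbler: 0.45 × 0.05 × 0.25 × (1−0.75) × 0.05 × 0.05 = 0.000003515625
Highest score → sparrow.

sparrow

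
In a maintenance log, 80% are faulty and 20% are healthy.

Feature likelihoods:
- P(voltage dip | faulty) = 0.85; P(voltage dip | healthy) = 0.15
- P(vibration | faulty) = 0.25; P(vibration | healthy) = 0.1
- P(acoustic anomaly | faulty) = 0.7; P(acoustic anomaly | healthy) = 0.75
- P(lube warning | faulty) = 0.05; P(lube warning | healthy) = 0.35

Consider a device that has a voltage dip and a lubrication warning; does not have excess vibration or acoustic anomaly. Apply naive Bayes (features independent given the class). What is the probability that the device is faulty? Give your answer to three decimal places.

0.764

faulty: 0.8 × 0.85 × (1−0.25) × (1−0.7) × 0.05 = 0.00765
healthy: 0.2 × 0.15 × (1−0.1) × (1−0.75) × 0.35 = 0.0023625
P(faulty | x) = 0.00765 / 0.0100125 ≈ 0.764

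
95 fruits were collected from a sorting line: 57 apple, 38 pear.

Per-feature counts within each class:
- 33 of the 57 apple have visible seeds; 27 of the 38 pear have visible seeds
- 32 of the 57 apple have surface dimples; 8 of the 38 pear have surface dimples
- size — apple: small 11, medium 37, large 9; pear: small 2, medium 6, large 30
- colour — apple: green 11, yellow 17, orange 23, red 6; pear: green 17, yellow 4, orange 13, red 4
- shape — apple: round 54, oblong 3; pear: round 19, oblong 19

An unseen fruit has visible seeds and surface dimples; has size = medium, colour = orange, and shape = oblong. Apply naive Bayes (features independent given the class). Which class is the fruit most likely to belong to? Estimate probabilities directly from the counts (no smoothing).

apple: (57/95) × (33/57) × (32/57) × (37/57) × (23/57) × (3/57) ≈ 0.00268839
pear: (38/95) × (27/38) × (8/38) × (6/38) × (13/38) × (19/38) ≈ 0.00161601
Highest score → apple.

apple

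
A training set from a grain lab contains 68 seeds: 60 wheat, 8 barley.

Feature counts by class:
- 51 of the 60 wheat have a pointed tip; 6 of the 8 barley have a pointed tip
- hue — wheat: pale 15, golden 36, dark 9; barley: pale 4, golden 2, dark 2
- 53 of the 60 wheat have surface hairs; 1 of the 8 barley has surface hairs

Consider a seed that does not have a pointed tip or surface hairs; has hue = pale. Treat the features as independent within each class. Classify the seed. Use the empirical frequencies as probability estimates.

barley

wheat: (60/68) × (9/60) × (15/60) × (7/60) ≈ 0.00386029
barley: (8/68) × (2/8) × (4/8) × (7/8) ≈ 0.0128676
Highest score → barley.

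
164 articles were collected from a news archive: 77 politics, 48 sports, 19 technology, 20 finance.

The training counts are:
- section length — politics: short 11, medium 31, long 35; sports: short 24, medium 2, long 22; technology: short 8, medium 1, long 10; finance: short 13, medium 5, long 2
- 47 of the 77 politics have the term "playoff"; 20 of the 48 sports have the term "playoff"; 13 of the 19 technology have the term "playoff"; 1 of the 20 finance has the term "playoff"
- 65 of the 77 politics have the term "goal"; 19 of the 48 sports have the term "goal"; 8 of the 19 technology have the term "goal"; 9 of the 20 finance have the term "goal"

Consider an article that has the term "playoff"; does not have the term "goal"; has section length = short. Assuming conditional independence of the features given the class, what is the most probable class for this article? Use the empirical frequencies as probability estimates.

sports

politics: (77/164) × (11/77) × (47/77) × (12/77) ≈ 0.00638038
sports: (48/164) × (24/48) × (20/48) × (29/48) ≈ 0.0368394
technology: (19/164) × (8/19) × (13/19) × (11/19) ≈ 0.019323
finance: (20/164) × (13/20) × (1/20) × (11/20) ≈ 0.00217988
Highest score → sports.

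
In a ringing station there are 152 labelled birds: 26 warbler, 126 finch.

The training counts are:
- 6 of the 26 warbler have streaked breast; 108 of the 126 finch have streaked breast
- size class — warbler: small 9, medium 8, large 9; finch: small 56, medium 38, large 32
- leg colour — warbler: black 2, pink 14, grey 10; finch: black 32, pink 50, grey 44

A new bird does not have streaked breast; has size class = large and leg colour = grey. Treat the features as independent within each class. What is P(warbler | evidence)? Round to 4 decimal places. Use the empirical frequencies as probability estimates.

warbler: (26/152) × (20/26) × (9/26) × (10/26) ≈ 0.0175179
finch: (126/152) × (18/126) × (32/126) × (44/126) ≈ 0.0105024
P(warbler | x) = 0.0175179 / 0.0280203 ≈ 0.6252

0.6252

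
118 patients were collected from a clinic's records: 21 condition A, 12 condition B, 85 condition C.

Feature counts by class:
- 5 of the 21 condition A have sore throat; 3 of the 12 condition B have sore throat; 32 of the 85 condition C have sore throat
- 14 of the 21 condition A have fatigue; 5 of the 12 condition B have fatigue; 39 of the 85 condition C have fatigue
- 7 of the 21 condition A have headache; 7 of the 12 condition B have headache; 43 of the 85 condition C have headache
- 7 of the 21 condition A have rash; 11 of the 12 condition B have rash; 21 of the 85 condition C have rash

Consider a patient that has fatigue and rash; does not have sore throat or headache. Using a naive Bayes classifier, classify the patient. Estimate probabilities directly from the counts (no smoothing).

condition C

condition A: (21/118) × (16/21) × (14/21) × (14/21) × (7/21) ≈ 0.0200879
condition B: (12/118) × (9/12) × (5/12) × (5/12) × (11/12) ≈ 0.0121381
condition C: (85/118) × (53/85) × (39/85) × (42/85) × (21/85) ≈ 0.0251577
Highest score → condition C.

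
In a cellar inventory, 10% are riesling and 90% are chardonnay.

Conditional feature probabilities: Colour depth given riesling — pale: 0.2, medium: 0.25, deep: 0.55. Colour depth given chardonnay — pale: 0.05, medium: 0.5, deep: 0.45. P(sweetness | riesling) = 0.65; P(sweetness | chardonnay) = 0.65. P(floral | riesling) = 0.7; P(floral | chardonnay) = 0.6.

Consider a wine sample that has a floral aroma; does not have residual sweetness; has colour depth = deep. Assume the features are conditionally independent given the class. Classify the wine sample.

riesling: 0.1 × 0.55 × (1−0.65) × 0.7 = 0.013475
chardonnay: 0.9 × 0.45 × (1−0.65) × 0.6 = 0.08505
Highest score → chardonnay.

chardonnay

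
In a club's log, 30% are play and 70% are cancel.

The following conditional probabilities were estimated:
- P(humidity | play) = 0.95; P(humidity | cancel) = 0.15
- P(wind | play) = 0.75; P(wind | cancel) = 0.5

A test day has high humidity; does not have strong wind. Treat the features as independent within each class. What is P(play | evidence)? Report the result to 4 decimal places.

play: 0.3 × 0.95 × (1−0.75) = 0.07125
cancel: 0.7 × 0.15 × (1−0.5) = 0.0525
P(play | x) = 0.07125 / 0.12375 ≈ 0.5758

0.5758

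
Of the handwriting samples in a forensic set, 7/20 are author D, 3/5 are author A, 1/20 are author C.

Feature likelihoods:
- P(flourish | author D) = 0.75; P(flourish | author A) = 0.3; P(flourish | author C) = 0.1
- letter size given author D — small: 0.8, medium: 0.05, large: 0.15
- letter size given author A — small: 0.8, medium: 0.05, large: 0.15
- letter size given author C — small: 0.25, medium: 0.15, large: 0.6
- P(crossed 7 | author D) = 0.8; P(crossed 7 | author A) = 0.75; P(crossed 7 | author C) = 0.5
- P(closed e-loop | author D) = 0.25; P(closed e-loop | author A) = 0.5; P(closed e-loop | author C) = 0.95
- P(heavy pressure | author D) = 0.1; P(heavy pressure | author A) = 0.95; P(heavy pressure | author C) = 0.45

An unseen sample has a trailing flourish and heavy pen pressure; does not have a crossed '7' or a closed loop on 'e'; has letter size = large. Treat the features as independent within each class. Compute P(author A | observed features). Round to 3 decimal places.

0.837

author D: 0.35 × 0.75 × 0.15 × (1−0.8) × (1−0.25) × 0.1 = 0.000590625
author A: 0.6 × 0.3 × 0.15 × (1−0.75) × (1−0.5) × 0.95 = 0.00320625
author C: 0.05 × 0.1 × 0.6 × (1−0.5) × (1−0.95) × 0.45 = 0.00003375
P(author A | x) = 0.00320625 / 0.003830625 ≈ 0.837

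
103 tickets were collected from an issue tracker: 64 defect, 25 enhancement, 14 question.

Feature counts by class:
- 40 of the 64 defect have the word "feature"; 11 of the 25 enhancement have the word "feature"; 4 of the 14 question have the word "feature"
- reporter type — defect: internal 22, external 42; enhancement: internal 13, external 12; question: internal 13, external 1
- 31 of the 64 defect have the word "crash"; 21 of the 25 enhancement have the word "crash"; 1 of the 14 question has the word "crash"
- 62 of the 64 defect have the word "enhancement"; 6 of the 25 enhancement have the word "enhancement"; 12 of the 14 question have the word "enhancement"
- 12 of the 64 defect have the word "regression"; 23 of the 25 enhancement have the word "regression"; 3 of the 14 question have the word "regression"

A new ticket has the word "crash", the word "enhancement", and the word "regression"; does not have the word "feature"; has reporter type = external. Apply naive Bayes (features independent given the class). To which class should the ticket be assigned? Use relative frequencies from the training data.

defect

defect: (64/103) × (24/64) × (42/64) × (31/64) × (62/64) × (12/64) ≈ 0.0134536
enhancement: (25/103) × (14/25) × (12/25) × (21/25) × (6/25) × (23/25) ≈ 0.0121007
question: (14/103) × (10/14) × (1/14) × (1/14) × (12/14) × (3/14) ≈ 0.0000909815
Highest score → defect.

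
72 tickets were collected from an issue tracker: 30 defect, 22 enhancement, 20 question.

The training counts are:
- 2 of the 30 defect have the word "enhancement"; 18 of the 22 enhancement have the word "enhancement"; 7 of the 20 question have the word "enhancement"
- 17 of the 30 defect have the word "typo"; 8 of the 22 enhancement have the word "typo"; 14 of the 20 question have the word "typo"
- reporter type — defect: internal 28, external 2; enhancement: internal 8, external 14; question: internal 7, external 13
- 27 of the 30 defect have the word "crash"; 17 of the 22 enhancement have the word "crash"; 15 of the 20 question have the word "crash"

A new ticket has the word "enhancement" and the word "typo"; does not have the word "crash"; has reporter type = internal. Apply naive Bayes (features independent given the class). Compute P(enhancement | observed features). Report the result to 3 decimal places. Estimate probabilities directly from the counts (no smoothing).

0.503

defect: (30/72) × (2/30) × (17/30) × (28/30) × (3/30) ≈ 0.00146914
enhancement: (22/72) × (18/22) × (8/22) × (8/22) × (5/22) ≈ 0.00751315
question: (20/72) × (7/20) × (14/20) × (7/20) × (5/20) ≈ 0.00595486
P(enhancement | x) = 0.00751315 / 0.01493715 ≈ 0.503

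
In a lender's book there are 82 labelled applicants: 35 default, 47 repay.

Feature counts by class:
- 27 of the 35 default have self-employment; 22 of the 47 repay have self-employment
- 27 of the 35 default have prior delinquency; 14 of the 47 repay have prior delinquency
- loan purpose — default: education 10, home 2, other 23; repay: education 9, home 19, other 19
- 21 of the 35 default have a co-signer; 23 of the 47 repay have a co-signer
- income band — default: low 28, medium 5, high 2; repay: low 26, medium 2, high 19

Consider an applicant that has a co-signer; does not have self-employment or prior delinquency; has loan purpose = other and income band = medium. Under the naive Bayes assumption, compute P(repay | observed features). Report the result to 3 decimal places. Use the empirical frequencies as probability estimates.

default: (35/82) × (8/35) × (8/35) × (23/35) × (21/35) × (5/35) ≈ 0.00125606
repay: (47/82) × (25/47) × (33/47) × (19/47) × (23/47) × (2/47) ≈ 0.00180202
P(repay | x) = 0.00180202 / 0.00305808 ≈ 0.589

0.589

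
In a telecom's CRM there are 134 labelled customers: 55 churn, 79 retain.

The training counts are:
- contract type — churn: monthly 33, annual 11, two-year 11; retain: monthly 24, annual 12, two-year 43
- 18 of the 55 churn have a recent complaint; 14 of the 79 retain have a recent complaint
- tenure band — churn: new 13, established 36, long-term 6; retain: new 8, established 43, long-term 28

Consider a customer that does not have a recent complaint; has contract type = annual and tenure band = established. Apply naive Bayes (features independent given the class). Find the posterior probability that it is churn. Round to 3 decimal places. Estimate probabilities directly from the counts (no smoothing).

0.474

churn: (55/134) × (11/55) × (37/55) × (36/55) ≈ 0.0361465
retain: (79/134) × (12/79) × (65/79) × (43/79) ≈ 0.0401055
P(churn | x) = 0.0361465 / 0.076252 ≈ 0.474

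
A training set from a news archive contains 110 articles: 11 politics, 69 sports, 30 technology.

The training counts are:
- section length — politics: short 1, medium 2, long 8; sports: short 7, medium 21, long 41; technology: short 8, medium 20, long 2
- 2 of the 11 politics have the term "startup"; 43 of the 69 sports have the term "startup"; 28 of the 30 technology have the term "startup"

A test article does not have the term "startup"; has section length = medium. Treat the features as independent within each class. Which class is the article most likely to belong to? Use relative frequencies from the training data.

sports

politics: (11/110) × (2/11) × (9/11) ≈ 0.014876
sports: (69/110) × (21/69) × (26/69) ≈ 0.0719368
technology: (30/110) × (20/30) × (2/30) ≈ 0.0121212
Highest score → sports.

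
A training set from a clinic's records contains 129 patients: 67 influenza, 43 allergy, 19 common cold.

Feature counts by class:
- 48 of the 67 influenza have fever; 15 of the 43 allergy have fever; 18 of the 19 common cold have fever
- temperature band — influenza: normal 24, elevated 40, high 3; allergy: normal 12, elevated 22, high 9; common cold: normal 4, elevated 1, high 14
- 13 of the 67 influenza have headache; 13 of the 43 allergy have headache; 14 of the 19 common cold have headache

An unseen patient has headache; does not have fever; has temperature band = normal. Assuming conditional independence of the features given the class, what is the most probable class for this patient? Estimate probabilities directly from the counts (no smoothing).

allergy

influenza: (67/129) × (19/67) × (24/67) × (13/67) ≈ 0.0102369
allergy: (43/129) × (28/43) × (12/43) × (13/43) ≈ 0.0183129
common cold: (19/129) × (1/19) × (4/19) × (14/19) ≈ 0.00120252
Highest score → allergy.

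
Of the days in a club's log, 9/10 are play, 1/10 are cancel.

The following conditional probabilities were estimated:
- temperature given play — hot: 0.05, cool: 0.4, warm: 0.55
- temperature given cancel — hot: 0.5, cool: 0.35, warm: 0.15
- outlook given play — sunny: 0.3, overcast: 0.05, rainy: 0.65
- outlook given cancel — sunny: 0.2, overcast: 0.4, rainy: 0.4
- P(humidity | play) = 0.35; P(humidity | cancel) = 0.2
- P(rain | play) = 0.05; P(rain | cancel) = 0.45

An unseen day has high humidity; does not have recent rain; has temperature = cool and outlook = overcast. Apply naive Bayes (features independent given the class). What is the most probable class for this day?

play: 0.9 × 0.4 × 0.05 × 0.35 × (1−0.05) = 0.005985
cancel: 0.1 × 0.35 × 0.4 × 0.2 × (1−0.45) = 0.00154
Highest score → play.

play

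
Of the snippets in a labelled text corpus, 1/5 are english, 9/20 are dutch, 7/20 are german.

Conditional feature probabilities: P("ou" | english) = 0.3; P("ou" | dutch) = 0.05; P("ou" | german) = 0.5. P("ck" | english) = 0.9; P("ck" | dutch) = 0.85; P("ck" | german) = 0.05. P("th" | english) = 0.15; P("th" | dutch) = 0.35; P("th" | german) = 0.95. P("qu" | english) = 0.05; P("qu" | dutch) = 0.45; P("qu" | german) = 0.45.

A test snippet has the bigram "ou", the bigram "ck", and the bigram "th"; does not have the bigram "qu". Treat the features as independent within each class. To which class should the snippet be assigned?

english

english: 0.2 × 0.3 × 0.9 × 0.15 × (1−0.05) = 0.007695
dutch: 0.45 × 0.05 × 0.85 × 0.35 × (1−0.45) = 0.0036815625
german: 0.35 × 0.5 × 0.05 × 0.95 × (1−0.45) = 0.004571875
Highest score → english.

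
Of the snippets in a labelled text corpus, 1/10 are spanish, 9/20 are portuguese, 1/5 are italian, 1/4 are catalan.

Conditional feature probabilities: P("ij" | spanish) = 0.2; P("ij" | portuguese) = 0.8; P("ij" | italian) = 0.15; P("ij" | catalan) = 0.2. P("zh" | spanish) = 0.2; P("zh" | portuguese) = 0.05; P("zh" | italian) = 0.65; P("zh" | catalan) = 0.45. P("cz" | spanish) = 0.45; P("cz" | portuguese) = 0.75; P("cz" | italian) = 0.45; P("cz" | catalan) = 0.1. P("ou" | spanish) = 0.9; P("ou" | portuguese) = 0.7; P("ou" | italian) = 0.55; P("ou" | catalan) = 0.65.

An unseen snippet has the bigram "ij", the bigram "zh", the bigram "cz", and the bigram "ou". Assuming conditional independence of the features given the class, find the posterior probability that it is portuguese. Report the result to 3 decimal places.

0.544

spanish: 0.1 × 0.2 × 0.2 × 0.45 × 0.9 = 0.00162
portuguese: 0.45 × 0.8 × 0.05 × 0.75 × 0.7 = 0.00945
italian: 0.2 × 0.15 × 0.65 × 0.45 × 0.55 = 0.00482625
catalan: 0.25 × 0.2 × 0.45 × 0.1 × 0.65 = 0.0014625
P(portuguese | x) = 0.00945 / 0.01735875 ≈ 0.544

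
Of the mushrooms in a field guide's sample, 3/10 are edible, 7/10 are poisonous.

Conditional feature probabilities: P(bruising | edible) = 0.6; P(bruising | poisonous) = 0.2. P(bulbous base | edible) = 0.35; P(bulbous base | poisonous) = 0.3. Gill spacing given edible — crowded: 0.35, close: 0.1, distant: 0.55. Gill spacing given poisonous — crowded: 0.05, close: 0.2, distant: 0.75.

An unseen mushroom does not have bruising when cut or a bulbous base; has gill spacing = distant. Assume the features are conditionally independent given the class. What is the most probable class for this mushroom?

edible: 0.3 × (1−0.6) × (1−0.35) × 0.55 = 0.0429
poisonous: 0.7 × (1−0.2) × (1−0.3) × 0.75 = 0.294
Highest score → poisonous.

poisonous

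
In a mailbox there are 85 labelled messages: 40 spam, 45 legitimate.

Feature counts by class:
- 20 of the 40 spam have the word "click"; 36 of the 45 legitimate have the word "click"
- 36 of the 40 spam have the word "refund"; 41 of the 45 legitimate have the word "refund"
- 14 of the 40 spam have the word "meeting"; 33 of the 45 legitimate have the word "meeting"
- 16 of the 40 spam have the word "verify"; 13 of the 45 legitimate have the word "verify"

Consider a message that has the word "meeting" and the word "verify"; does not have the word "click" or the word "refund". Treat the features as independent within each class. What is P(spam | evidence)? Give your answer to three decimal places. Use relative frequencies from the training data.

0.623

spam: (40/85) × (20/40) × (4/40) × (14/40) × (16/40) ≈ 0.00329412
legitimate: (45/85) × (9/45) × (4/45) × (33/45) × (13/45) ≈ 0.0019939
P(spam | x) = 0.00329412 / 0.00528802 ≈ 0.623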